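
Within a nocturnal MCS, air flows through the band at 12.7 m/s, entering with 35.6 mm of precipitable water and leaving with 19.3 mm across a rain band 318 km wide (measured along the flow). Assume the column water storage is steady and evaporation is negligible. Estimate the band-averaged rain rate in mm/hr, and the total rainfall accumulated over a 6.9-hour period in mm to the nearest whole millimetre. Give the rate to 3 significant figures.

R ≈ 2.34 mm/hr; total ≈ 16 mm

Column moisture flux per unit crosswind length is F = V × PW.
Inflow: F_in = 12.7 × 35.6 = 452.12 mm·m/s
Outflow: F_out = 12.7 × 19.3 = 245.11 mm·m/s
Steady-state rate R = (F_in − F_out)/L = (452.12 − 245.11) / 318000 m = 6.510e-04 mm/s.
R = 6.510e-04 × 3600 = 2.34 mm/hr.
Over 6.9 h: total = 2.34 × 6.9 = 16.146 ≈ 16 mm.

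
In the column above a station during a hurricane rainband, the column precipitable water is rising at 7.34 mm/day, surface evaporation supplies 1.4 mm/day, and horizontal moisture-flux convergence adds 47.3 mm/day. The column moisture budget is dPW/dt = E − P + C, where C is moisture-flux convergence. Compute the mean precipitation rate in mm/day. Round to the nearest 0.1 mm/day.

dPW/dt = +7.34 mm/day.
P = E + C − dPW/dt = 1.4 + (47.3) − (+7.34) = 41.4 mm/day.

P ≈ 41.4 mm/day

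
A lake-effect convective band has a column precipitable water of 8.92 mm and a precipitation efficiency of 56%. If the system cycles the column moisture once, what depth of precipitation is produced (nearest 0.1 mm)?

Precipitation = ε × PW = 0.56 × 8.92 = 5.0 mm.

precipitation ≈ 5.0 mm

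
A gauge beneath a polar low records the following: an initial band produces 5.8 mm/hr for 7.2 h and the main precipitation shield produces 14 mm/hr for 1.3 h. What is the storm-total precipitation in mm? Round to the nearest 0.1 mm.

total ≈ 60.0 mm

Total = Σ Rᵢ Δtᵢ = 5.8 × 7.2 + 14 × 1.3
      = 41.76 + 18.2 = 60.0 mm.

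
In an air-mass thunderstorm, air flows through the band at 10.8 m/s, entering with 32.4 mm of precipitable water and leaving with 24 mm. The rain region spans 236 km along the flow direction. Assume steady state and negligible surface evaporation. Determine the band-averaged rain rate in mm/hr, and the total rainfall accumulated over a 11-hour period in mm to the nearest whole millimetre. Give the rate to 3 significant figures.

R ≈ 1.38 mm/hr; total ≈ 15 mm

Column moisture flux per unit crosswind length is F = V × PW.
Inflow: F_in = 10.8 × 32.4 = 349.92 mm·m/s
Outflow: F_out = 10.8 × 24 = 259.2 mm·m/s
Steady-state rate R = (F_in − F_out)/L = (349.92 − 259.2) / 236000 m = 3.844e-04 mm/s.
R = 3.844e-04 × 3600 = 1.38 mm/hr.
Over 11 h: total = 1.38 × 11 = 15.18 ≈ 15 mm.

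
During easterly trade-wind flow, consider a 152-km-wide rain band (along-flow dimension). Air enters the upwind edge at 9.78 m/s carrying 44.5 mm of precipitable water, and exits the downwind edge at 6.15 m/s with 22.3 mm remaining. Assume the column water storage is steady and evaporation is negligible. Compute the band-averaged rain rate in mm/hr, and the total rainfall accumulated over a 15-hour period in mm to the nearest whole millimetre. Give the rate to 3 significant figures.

R ≈ 7.06 mm/hr; total ≈ 106 mm

Column moisture flux per unit crosswind length is F = V × PW.
Inflow: F_in = 9.78 × 44.5 = 435.21 mm·m/s
Outflow: F_out = 6.15 × 22.3 = 137.145 mm·m/s
Steady-state rate R = (F_in − F_out)/L = (435.21 − 137.145) / 152000 m = 1.961e-03 mm/s.
R = 1.961e-03 × 3600 = 7.06 mm/hr.
Over 15 h: total = 7.06 × 15 = 105.9 ≈ 106 mm.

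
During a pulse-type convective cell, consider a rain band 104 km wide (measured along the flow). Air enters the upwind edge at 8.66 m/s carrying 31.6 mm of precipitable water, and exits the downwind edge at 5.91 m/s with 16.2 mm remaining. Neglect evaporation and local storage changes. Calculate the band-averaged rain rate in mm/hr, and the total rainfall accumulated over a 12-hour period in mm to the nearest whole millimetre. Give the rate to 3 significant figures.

R ≈ 6.16 mm/hr; total ≈ 74 mm

Column moisture flux per unit crosswind length is F = V × PW.
Inflow: F_in = 8.66 × 31.6 = 273.656 mm·m/s
Outflow: F_out = 5.91 × 16.2 = 95.742 mm·m/s
Steady-state rate R = (F_in − F_out)/L = (273.656 − 95.742) / 104000 m = 1.711e-03 mm/s.
R = 1.711e-03 × 3600 = 6.16 mm/hr.
Over 12 h: total = 6.16 × 12 = 73.92 ≈ 74 mm.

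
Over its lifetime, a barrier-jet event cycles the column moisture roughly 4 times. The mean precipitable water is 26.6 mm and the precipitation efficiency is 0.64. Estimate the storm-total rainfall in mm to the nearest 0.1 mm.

Each cycle deposits ε × PW = 0.64 × 26.6 = 17.024 mm.
Over 4 cycles: 4 × 17.024 = 68.1 mm.

rainfall ≈ 68.1 mm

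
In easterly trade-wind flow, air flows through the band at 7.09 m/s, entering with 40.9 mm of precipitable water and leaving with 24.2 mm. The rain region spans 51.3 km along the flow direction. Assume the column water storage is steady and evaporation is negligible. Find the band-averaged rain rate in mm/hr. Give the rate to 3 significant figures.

R ≈ 8.31 mm/hr

Column moisture flux per unit crosswind length is F = V × PW.
Inflow: F_in = 7.09 × 40.9 = 289.981 mm·m/s
Outflow: F_out = 7.09 × 24.2 = 171.578 mm·m/s
Steady-state rate R = (F_in − F_out)/L = (289.981 − 171.578) / 51300 m = 2.308e-03 mm/s.
R = 2.308e-03 × 3600 = 8.31 mm/hr.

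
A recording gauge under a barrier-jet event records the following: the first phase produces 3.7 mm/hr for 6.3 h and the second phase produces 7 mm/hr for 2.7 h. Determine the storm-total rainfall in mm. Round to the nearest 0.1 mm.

total ≈ 42.2 mm

Total = Σ Rᵢ Δtᵢ = 3.7 × 6.3 + 7 × 2.7
      = 23.31 + 18.9 = 42.2 mm.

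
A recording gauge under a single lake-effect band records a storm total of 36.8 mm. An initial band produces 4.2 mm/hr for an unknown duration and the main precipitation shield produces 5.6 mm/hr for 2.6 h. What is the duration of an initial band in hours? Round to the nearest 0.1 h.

duration ≈ 5.3 h

Known phases: 5.6 × 2.6 = 14.56 mm.
Remaining depth = 36.8 − 14.56 = 22.24 mm.
Duration = 22.24 / 4.2 = 5.3 h.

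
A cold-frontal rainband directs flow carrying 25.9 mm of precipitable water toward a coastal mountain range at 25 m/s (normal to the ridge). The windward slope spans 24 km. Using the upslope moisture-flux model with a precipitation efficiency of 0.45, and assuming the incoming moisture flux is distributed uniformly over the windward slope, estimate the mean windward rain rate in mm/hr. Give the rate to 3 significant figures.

Incoming column moisture flux per unit ridge length: F = V × PW = 25 × 25.9 = 647.5 mm·m/s.
Spread over the 24 km slope with efficiency ε = 0.45: R = ε·F/W = 0.45 × 647.5 / 24000 m = 1.214e-02 mm/s.
R = 1.214e-02 × 3600 = 43.7 mm/hr.

R ≈ 43.7 mm/hr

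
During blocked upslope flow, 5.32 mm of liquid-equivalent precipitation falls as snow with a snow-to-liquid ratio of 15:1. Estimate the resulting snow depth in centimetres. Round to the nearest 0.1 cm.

Snow depth = liquid × ratio = 5.32 mm × 15 = 79.8 mm = 8.0 cm.

snow depth ≈ 8.0 cm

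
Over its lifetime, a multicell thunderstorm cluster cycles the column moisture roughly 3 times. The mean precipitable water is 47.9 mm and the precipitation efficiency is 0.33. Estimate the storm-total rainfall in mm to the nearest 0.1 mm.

Each cycle deposits ε × PW = 0.33 × 47.9 = 15.807 mm.
Over 3 cycles: 3 × 15.807 = 47.4 mm.

rainfall ≈ 47.4 mm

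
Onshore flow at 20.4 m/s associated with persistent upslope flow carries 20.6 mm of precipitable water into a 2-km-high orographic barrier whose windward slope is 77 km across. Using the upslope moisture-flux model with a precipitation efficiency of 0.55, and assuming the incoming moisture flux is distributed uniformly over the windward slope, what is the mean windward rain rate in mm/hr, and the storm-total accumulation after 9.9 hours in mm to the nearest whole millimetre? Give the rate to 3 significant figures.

R ≈ 10.8 mm/hr; total ≈ 107 mm

Incoming column moisture flux per unit ridge length: F = V × PW = 20.4 × 20.6 = 420.24 mm·m/s.
Spread over the 77 km slope with efficiency ε = 0.55: R = ε·F/W = 0.55 × 420.24 / 77000 m = 3.002e-03 mm/s.
R = 3.002e-03 × 3600 = 10.8 mm/hr.
Over 9.9 h: total = 10.8 × 9.9 = 106.92 ≈ 107 mm.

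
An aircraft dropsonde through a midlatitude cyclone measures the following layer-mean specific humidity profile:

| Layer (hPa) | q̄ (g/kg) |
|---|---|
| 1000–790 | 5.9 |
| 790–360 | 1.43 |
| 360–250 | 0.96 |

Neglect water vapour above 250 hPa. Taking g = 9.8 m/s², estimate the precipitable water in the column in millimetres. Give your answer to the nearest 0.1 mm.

Precipitable water is the column-integrated vapour mass per unit area: PW = (1/g) Σ q̄ Δp, with q in kg/kg and Δp in Pa (1 kg/m² of water = 1 mm).
Layer 1000–790 hPa: Δp = 210 hPa = 21000 Pa, q̄ = 0.0059 kg/kg → 0.0059 × 21000 / 9.8 = 12.64 mm
Layer 790–360 hPa: Δp = 430 hPa = 43000 Pa, q̄ = 0.00143 kg/kg → 0.00143 × 43000 / 9.8 = 6.27 mm
Layer 360–250 hPa: Δp = 110 hPa = 11000 Pa, q̄ = 0.00096 kg/kg → 0.00096 × 11000 / 9.8 = 1.08 mm
PW = 12.64 + 6.27 + 1.08 = 19.99 ≈ 20.0 mm.

PW ≈ 20.0 mm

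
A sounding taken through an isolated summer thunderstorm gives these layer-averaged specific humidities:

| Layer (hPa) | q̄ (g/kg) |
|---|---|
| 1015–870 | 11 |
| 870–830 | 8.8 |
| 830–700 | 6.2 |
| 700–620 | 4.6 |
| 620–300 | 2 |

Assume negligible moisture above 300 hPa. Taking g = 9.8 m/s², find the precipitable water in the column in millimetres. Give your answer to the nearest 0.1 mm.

PW ≈ 38.4 mm

Precipitable water is the column-integrated vapour mass per unit area: PW = (1/g) Σ q̄ Δp, with q in kg/kg and Δp in Pa (1 kg/m² of water = 1 mm).
Layer 1015–870 hPa: Δp = 145 hPa = 14500 Pa, q̄ = 0.011 kg/kg → 0.011 × 14500 / 9.8 = 16.28 mm
Layer 870–830 hPa: Δp = 40 hPa = 4000 Pa, q̄ = 0.0088 kg/kg → 0.0088 × 4000 / 9.8 = 3.59 mm
Layer 830–700 hPa: Δp = 130 hPa = 13000 Pa, q̄ = 0.0062 kg/kg → 0.0062 × 13000 / 9.8 = 8.22 mm
Layer 700–620 hPa: Δp = 80 hPa = 8000 Pa, q̄ = 0.0046 kg/kg → 0.0046 × 8000 / 9.8 = 3.76 mm
Layer 620–300 hPa: Δp = 320 hPa = 32000 Pa, q̄ = 0.002 kg/kg → 0.002 × 32000 / 9.8 = 6.53 mm
PW = 16.28 + 3.59 + 8.22 + 3.76 + 6.53 = 38.38 ≈ 38.4 mm.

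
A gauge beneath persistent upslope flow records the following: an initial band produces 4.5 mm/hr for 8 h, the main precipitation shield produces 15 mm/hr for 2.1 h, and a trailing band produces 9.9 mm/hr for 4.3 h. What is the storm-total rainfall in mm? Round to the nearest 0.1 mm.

Total = Σ Rᵢ Δtᵢ = 4.5 × 8 + 15 × 2.1 + 9.9 × 4.3
      = 36 + 31.5 + 42.57 = 110.1 mm.

total ≈ 110.1 mm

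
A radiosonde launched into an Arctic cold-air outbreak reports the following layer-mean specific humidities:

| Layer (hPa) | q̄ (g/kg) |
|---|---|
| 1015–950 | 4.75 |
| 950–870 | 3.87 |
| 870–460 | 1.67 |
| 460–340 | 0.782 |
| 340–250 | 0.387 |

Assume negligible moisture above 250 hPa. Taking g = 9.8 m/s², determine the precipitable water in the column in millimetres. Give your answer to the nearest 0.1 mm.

PW ≈ 14.6 mm

Precipitable water is the column-integrated vapour mass per unit area: PW = (1/g) Σ q̄ Δp, with q in kg/kg and Δp in Pa (1 kg/m² of water = 1 mm).
Layer 1015–950 hPa: Δp = 65 hPa = 6500 Pa, q̄ = 0.00475 kg/kg → 0.00475 × 6500 / 9.8 = 3.15 mm
Layer 950–870 hPa: Δp = 80 hPa = 8000 Pa, q̄ = 0.00387 kg/kg → 0.00387 × 8000 / 9.8 = 3.16 mm
Layer 870–460 hPa: Δp = 410 hPa = 41000 Pa, q̄ = 0.00167 kg/kg → 0.00167 × 41000 / 9.8 = 6.99 mm
Layer 460–340 hPa: Δp = 120 hPa = 12000 Pa, q̄ = 0.000782 kg/kg → 0.000782 × 12000 / 9.8 = 0.96 mm
Layer 340–250 hPa: Δp = 90 hPa = 9000 Pa, q̄ = 0.000387 kg/kg → 0.000387 × 9000 / 9.8 = 0.36 mm
PW = 3.15 + 3.16 + 6.99 + 0.96 + 0.36 = 14.62 ≈ 14.6 mm.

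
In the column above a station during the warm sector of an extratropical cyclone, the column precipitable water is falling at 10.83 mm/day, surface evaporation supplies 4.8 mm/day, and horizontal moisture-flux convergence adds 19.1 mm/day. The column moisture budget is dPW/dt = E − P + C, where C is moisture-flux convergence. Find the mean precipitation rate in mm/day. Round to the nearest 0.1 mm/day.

dPW/dt = -10.83 mm/day.
P = E + C − dPW/dt = 4.8 + (19.1) − (-10.83) = 34.7 mm/day.

P ≈ 34.7 mm/day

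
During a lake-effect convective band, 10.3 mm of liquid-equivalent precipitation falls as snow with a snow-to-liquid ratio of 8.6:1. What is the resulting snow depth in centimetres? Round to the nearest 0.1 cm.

Snow depth = liquid × ratio = 10.3 mm × 8.6 = 88.58 mm = 8.9 cm.

snow depth ≈ 8.9 cm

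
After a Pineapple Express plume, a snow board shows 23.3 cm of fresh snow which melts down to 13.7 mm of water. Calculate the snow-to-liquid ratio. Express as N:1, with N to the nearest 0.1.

Ratio = snow depth / SWE = 233 mm / 13.7 mm = 17.0, i.e. 17.0:1.

ratio ≈ 17.0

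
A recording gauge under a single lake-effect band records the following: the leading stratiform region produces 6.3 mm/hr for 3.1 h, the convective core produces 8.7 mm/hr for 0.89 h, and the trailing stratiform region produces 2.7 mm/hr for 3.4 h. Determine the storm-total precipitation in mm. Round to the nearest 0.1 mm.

Total = Σ Rᵢ Δtᵢ = 6.3 × 3.1 + 8.7 × 0.89 + 2.7 × 3.4
      = 19.53 + 7.743 + 9.18 = 36.5 mm.

total ≈ 36.5 mm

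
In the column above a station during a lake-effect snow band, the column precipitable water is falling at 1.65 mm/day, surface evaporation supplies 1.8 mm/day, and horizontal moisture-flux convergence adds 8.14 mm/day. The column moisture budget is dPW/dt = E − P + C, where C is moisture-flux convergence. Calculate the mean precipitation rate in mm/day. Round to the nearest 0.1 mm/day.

dPW/dt = -1.65 mm/day.
P = E + C − dPW/dt = 1.8 + (8.14) − (-1.65) = 11.6 mm/day.

P ≈ 11.6 mm/day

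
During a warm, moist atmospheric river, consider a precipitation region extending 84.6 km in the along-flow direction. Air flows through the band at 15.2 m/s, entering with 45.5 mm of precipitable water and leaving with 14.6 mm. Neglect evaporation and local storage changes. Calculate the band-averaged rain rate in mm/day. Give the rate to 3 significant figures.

R ≈ 480 mm/day

Column moisture flux per unit crosswind length is F = V × PW.
Inflow: F_in = 15.2 × 45.5 = 691.6 mm·m/s
Outflow: F_out = 15.2 × 14.6 = 221.92 mm·m/s
Steady-state rate R = (F_in − F_out)/L = (691.6 − 221.92) / 84600 m = 5.552e-03 mm/s.
R = 5.552e-03 × 3600 × 24 = 480 mm/day.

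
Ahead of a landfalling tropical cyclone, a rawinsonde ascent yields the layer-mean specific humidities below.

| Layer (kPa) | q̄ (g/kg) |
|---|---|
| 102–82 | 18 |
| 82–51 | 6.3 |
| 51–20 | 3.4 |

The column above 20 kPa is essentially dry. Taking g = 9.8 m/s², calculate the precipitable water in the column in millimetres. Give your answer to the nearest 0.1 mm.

PW ≈ 67.4 mm

Precipitable water is the column-integrated vapour mass per unit area: PW = (1/g) Σ q̄ Δp, with q in kg/kg and Δp in Pa (1 kg/m² of water = 1 mm).
Layer 102–82 kPa: Δp = 200 hPa = 20000 Pa, q̄ = 0.018 kg/kg → 0.018 × 20000 / 9.8 = 36.73 mm
Layer 82–51 kPa: Δp = 310 hPa = 31000 Pa, q̄ = 0.0063 kg/kg → 0.0063 × 31000 / 9.8 = 19.93 mm
Layer 51–20 kPa: Δp = 310 hPa = 31000 Pa, q̄ = 0.0034 kg/kg → 0.0034 × 31000 / 9.8 = 10.76 mm
PW = 36.73 + 19.93 + 10.76 = 67.42 ≈ 67.4 mm.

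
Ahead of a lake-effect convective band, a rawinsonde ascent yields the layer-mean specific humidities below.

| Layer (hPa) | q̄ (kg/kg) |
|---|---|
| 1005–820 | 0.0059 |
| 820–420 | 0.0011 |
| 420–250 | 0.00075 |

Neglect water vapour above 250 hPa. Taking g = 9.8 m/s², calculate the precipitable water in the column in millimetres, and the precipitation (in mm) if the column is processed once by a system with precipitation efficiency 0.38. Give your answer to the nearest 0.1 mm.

PW ≈ 16.9 mm; precipitation ≈ 6.4 mm

Precipitable water is the column-integrated vapour mass per unit area: PW = (1/g) Σ q̄ Δp, with q in kg/kg and Δp in Pa (1 kg/m² of water = 1 mm).
Layer 1005–820 hPa: Δp = 185 hPa = 18500 Pa, q̄ = 0.0059 kg/kg → 0.0059 × 18500 / 9.8 = 11.14 mm
Layer 820–420 hPa: Δp = 400 hPa = 40000 Pa, q̄ = 0.0011 kg/kg → 0.0011 × 40000 / 9.8 = 4.49 mm
Layer 420–250 hPa: Δp = 170 hPa = 17000 Pa, q̄ = 0.00075 kg/kg → 0.00075 × 17000 / 9.8 = 1.30 mm
PW = 11.14 + 4.49 + 1.30 = 16.93 ≈ 16.9 mm.
Precipitation = ε × PW = 0.38 × 16.9 = 6.4 mm.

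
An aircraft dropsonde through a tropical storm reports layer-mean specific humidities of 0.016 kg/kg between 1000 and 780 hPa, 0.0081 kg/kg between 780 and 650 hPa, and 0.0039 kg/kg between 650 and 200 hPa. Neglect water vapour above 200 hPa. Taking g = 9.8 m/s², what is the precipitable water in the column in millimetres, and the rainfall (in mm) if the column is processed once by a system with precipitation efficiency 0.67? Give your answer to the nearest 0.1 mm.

Precipitable water is the column-integrated vapour mass per unit area: PW = (1/g) Σ q̄ Δp, with q in kg/kg and Δp in Pa (1 kg/m² of water = 1 mm).
Layer 1000–780 hPa: Δp = 220 hPa = 22000 Pa, q̄ = 0.016 kg/kg → 0.016 × 22000 / 9.8 = 35.92 mm
Layer 780–650 hPa: Δp = 130 hPa = 13000 Pa, q̄ = 0.0081 kg/kg → 0.0081 × 13000 / 9.8 = 10.74 mm
Layer 650–200 hPa: Δp = 450 hPa = 45000 Pa, q̄ = 0.0039 kg/kg → 0.0039 × 45000 / 9.8 = 17.91 mm
PW = 35.92 + 10.74 + 17.91 = 64.57 ≈ 64.6 mm.
Rainfall = ε × PW = 0.67 × 64.6 = 43.3 mm.

PW ≈ 64.6 mm; rainfall ≈ 43.3 mm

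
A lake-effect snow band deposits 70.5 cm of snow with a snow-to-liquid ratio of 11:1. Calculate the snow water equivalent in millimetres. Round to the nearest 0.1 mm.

SWE ≈ 64.1 mm

SWE = snow depth / ratio = 70.5 cm / 11 = 6.409 cm = 64.1 mm.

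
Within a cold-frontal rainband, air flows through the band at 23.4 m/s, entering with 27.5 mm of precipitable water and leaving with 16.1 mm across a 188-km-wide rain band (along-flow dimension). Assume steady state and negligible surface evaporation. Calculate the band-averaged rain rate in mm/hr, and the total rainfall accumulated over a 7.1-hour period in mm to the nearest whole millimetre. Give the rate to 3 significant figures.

R ≈ 5.11 mm/hr; total ≈ 36 mm

Column moisture flux per unit crosswind length is F = V × PW.
Inflow: F_in = 23.4 × 27.5 = 643.5 mm·m/s
Outflow: F_out = 23.4 × 16.1 = 376.74 mm·m/s
Steady-state rate R = (F_in − F_out)/L = (643.5 − 376.74) / 188000 m = 1.419e-03 mm/s.
R = 1.419e-03 × 3600 = 5.11 mm/hr.
Over 7.1 h: total = 5.11 × 7.1 = 36.281 ≈ 36 mm.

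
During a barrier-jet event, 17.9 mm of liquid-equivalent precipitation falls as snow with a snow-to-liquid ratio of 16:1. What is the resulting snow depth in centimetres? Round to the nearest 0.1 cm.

snow depth ≈ 28.6 cm

Snow depth = liquid × ratio = 17.9 mm × 16 = 286.4 mm = 28.6 cm.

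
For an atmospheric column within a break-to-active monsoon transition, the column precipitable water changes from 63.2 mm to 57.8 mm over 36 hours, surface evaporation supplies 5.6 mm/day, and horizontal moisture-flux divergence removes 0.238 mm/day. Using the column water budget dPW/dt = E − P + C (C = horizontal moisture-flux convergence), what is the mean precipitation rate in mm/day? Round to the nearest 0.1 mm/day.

P ≈ 9.0 mm/day

dPW/dt = (57.8 − 63.2) mm / (36/24 day) = -3.600 mm/day.
P = E + C − dPW/dt = 5.6 + (-0.238) − (-3.600) = 9.0 mm/day.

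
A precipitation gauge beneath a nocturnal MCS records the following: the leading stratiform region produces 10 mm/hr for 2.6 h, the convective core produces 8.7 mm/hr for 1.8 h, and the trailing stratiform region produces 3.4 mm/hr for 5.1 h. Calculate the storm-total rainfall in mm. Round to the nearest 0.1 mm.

total ≈ 59.0 mm

Total = Σ Rᵢ Δtᵢ = 10 × 2.6 + 8.7 × 1.8 + 3.4 × 5.1
      = 26 + 15.66 + 17.34 = 59.0 mm.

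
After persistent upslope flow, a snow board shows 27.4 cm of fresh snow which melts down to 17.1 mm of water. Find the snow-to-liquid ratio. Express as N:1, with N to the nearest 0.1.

Ratio = snow depth / SWE = 274 mm / 17.1 mm = 16.0, i.e. 16.0:1.

ratio ≈ 16.0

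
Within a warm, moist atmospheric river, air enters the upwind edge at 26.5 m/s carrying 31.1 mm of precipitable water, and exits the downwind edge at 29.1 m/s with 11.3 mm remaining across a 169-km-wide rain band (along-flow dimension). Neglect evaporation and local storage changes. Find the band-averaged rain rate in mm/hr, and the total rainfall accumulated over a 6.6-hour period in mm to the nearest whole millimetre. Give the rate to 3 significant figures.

Column moisture flux per unit crosswind length is F = V × PW.
Inflow: F_in = 26.5 × 31.1 = 824.15 mm·m/s
Outflow: F_out = 29.1 × 11.3 = 328.83 mm·m/s
Steady-state rate R = (F_in − F_out)/L = (824.15 − 328.83) / 169000 m = 2.931e-03 mm/s.
R = 2.931e-03 × 3600 = 10.6 mm/hr.
Over 6.6 h: total = 10.6 × 6.6 = 69.96 ≈ 70 mm.

R ≈ 10.6 mm/hr; total ≈ 70 mm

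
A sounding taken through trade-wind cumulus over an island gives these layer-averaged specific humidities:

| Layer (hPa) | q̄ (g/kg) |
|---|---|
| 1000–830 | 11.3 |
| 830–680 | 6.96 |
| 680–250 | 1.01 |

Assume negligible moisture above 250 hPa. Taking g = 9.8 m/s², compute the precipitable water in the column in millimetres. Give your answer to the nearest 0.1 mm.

Precipitable water is the column-integrated vapour mass per unit area: PW = (1/g) Σ q̄ Δp, with q in kg/kg and Δp in Pa (1 kg/m² of water = 1 mm).
Layer 1000–830 hPa: Δp = 170 hPa = 17000 Pa, q̄ = 0.0113 kg/kg → 0.0113 × 17000 / 9.8 = 19.60 mm
Layer 830–680 hPa: Δp = 150 hPa = 15000 Pa, q̄ = 0.00696 kg/kg → 0.00696 × 15000 / 9.8 = 10.65 mm
Layer 680–250 hPa: Δp = 430 hPa = 43000 Pa, q̄ = 0.00101 kg/kg → 0.00101 × 43000 / 9.8 = 4.43 mm
PW = 19.60 + 10.65 + 4.43 = 34.68 ≈ 34.7 mm.

PW ≈ 34.7 mm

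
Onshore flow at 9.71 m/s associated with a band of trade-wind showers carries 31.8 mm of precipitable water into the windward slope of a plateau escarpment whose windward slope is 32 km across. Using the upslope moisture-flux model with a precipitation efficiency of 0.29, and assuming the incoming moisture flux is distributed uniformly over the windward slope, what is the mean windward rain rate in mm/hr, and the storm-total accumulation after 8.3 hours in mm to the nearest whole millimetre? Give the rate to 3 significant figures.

R ≈ 10.1 mm/hr; total ≈ 84 mm

Incoming column moisture flux per unit ridge length: F = V × PW = 9.71 × 31.8 = 308.778 mm·m/s.
Spread over the 32 km slope with efficiency ε = 0.29: R = ε·F/W = 0.29 × 308.778 / 32000 m = 2.798e-03 mm/s.
R = 2.798e-03 × 3600 = 10.1 mm/hr.
Over 8.3 h: total = 10.1 × 8.3 = 83.83 ≈ 84 mm.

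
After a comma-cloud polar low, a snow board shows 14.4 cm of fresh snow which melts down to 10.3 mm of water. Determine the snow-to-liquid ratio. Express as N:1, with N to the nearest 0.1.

ratio ≈ 14.0

Ratio = snow depth / SWE = 144 mm / 10.3 mm = 14.0, i.e. 14.0:1.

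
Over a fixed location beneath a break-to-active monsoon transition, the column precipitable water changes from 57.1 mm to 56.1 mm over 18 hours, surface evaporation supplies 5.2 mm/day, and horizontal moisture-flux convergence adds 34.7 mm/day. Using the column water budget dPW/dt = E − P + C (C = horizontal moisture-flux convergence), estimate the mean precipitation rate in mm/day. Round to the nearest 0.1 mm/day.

P ≈ 41.2 mm/day

dPW/dt = (56.1 − 57.1) mm / (18/24 day) = -1.333 mm/day.
P = E + C − dPW/dt = 5.2 + (34.7) − (-1.333) = 41.2 mm/day.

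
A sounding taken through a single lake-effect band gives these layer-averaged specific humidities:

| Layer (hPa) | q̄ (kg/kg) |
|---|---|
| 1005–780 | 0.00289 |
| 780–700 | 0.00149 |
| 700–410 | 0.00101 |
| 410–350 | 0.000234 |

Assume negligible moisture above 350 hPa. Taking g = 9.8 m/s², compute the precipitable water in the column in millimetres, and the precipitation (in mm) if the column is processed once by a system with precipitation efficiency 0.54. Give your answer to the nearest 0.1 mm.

Precipitable water is the column-integrated vapour mass per unit area: PW = (1/g) Σ q̄ Δp, with q in kg/kg and Δp in Pa (1 kg/m² of water = 1 mm).
Layer 1005–780 hPa: Δp = 225 hPa = 22500 Pa, q̄ = 0.00289 kg/kg → 0.00289 × 22500 / 9.8 = 6.64 mm
Layer 780–700 hPa: Δp = 80 hPa = 8000 Pa, q̄ = 0.00149 kg/kg → 0.00149 × 8000 / 9.8 = 1.22 mm
Layer 700–410 hPa: Δp = 290 hPa = 29000 Pa, q̄ = 0.00101 kg/kg → 0.00101 × 29000 / 9.8 = 2.99 mm
Layer 410–350 hPa: Δp = 60 hPa = 6000 Pa, q̄ = 0.000234 kg/kg → 0.000234 × 6000 / 9.8 = 0.14 mm
PW = 6.64 + 1.22 + 2.99 + 0.14 = 10.99 ≈ 11.0 mm.
Precipitation = ε × PW = 0.54 × 11.0 = 5.9 mm.

PW ≈ 11.0 mm; precipitation ≈ 5.9 mm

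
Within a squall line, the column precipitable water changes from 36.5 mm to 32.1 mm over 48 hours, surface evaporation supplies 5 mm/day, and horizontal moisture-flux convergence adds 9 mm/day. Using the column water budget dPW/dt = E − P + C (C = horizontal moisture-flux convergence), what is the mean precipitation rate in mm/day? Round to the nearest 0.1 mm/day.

P ≈ 16.2 mm/day

dPW/dt = (32.1 − 36.5) mm / (48/24 day) = -2.200 mm/day.
P = E + C − dPW/dt = 5 + (9) − (-2.200) = 16.2 mm/day.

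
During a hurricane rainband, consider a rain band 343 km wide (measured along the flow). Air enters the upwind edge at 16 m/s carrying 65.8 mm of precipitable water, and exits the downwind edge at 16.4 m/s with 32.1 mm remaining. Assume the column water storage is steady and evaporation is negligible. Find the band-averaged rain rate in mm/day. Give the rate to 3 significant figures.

Column moisture flux per unit crosswind length is F = V × PW.
Inflow: F_in = 16 × 65.8 = 1052.8 mm·m/s
Outflow: F_out = 16.4 × 32.1 = 526.44 mm·m/s
Steady-state rate R = (F_in − F_out)/L = (1052.8 − 526.44) / 343000 m = 1.535e-03 mm/s.
R = 1.535e-03 × 3600 × 24 = 133 mm/day.

R ≈ 133 mm/day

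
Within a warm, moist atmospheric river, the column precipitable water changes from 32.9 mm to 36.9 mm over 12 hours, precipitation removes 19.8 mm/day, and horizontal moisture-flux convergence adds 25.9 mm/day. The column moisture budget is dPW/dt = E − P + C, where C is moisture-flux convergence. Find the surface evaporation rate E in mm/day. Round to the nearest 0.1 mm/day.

E ≈ 1.9 mm/day

dPW/dt = (36.9 − 32.9) mm / (12/24 day) = +8.000 mm/day.
E = dPW/dt + P − C = (+8.000) + 19.8 − (25.9) = 1.9 mm/day.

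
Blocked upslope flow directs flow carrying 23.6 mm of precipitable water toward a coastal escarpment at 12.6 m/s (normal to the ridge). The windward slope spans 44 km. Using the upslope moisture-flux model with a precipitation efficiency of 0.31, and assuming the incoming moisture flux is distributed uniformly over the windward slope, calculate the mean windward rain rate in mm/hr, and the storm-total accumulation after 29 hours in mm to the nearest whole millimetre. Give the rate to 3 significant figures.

Incoming column moisture flux per unit ridge length: F = V × PW = 12.6 × 23.6 = 297.36 mm·m/s.
Spread over the 44 km slope with efficiency ε = 0.31: R = ε·F/W = 0.31 × 297.36 / 44000 m = 2.095e-03 mm/s.
R = 2.095e-03 × 3600 = 7.54 mm/hr.
Over 29 h: total = 7.54 × 29 = 218.66 ≈ 219 mm.

R ≈ 7.54 mm/hr; total ≈ 219 mm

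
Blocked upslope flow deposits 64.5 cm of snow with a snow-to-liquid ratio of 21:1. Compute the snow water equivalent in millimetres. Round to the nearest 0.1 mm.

SWE = snow depth / ratio = 64.5 cm / 21 = 3.071 cm = 30.7 mm.

SWE ≈ 30.7 mm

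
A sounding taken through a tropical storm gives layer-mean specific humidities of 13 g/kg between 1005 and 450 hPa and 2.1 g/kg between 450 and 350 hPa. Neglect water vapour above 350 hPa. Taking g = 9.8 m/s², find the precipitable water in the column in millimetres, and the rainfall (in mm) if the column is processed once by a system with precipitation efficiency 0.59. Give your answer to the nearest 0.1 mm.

Precipitable water is the column-integrated vapour mass per unit area: PW = (1/g) Σ q̄ Δp, with q in kg/kg and Δp in Pa (1 kg/m² of water = 1 mm).
Layer 1005–450 hPa: Δp = 555 hPa = 55500 Pa, q̄ = 0.013 kg/kg → 0.013 × 55500 / 9.8 = 73.62 mm
Layer 450–350 hPa: Δp = 100 hPa = 10000 Pa, q̄ = 0.0021 kg/kg → 0.0021 × 10000 / 9.8 = 2.14 mm
PW = 73.62 + 2.14 = 75.76 ≈ 75.8 mm.
Rainfall = ε × PW = 0.59 × 75.8 = 44.7 mm.

PW ≈ 75.8 mm; rainfall ≈ 44.7 mm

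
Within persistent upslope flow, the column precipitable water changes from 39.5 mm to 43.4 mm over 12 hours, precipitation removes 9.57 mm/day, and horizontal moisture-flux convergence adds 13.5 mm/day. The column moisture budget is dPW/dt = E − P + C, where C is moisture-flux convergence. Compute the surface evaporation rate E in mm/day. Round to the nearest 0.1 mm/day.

E ≈ 3.9 mm/day

dPW/dt = (43.4 − 39.5) mm / (12/24 day) = +7.800 mm/day.
E = dPW/dt + P − C = (+7.800) + 9.57 − (13.5) = 3.9 mm/day.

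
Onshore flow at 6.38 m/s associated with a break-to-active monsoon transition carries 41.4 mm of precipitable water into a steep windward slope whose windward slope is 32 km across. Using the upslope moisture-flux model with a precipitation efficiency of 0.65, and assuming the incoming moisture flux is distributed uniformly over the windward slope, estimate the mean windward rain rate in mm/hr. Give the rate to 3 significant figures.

R ≈ 19.3 mm/hr

Incoming column moisture flux per unit ridge length: F = V × PW = 6.38 × 41.4 = 264.132 mm·m/s.
Spread over the 32 km slope with efficiency ε = 0.65: R = ε·F/W = 0.65 × 264.132 / 32000 m = 5.365e-03 mm/s.
R = 5.365e-03 × 3600 = 19.3 mm/hr.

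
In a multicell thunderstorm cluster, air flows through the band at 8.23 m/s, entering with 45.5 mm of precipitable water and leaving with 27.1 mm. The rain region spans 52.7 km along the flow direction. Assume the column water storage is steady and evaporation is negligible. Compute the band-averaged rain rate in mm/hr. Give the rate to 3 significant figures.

Column moisture flux per unit crosswind length is F = V × PW.
Inflow: F_in = 8.23 × 45.5 = 374.465 mm·m/s
Outflow: F_out = 8.23 × 27.1 = 223.033 mm·m/s
Steady-state rate R = (F_in − F_out)/L = (374.465 − 223.033) / 52700 m = 2.873e-03 mm/s.
R = 2.873e-03 × 3600 = 10.3 mm/hr.

R ≈ 10.3 mm/hr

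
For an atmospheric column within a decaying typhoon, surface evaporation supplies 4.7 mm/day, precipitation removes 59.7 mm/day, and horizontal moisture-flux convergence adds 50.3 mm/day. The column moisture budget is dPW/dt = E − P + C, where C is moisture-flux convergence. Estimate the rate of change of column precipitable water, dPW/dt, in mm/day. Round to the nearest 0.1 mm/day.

dPW/dt = E − P + C = 4.7 − 59.7 + (50.3) = -4.7 mm/day.

dPW/dt ≈ -4.7 mm/day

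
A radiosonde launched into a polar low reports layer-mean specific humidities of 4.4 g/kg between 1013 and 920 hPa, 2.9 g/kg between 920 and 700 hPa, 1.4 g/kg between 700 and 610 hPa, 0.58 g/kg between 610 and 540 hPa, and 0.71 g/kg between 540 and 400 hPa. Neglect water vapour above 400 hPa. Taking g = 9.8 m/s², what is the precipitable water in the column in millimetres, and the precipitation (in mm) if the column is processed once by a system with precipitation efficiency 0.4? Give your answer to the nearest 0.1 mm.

PW ≈ 13.4 mm; precipitation ≈ 5.4 mm

Precipitable water is the column-integrated vapour mass per unit area: PW = (1/g) Σ q̄ Δp, with q in kg/kg and Δp in Pa (1 kg/m² of water = 1 mm).
Layer 1013–920 hPa: Δp = 93 hPa = 9300 Pa, q̄ = 0.0044 kg/kg → 0.0044 × 9300 / 9.8 = 4.18 mm
Layer 920–700 hPa: Δp = 220 hPa = 22000 Pa, q̄ = 0.0029 kg/kg → 0.0029 × 22000 / 9.8 = 6.51 mm
Layer 700–610 hPa: Δp = 90 hPa = 9000 Pa, q̄ = 0.0014 kg/kg → 0.0014 × 9000 / 9.8 = 1.29 mm
Layer 610–540 hPa: Δp = 70 hPa = 7000 Pa, q̄ = 0.00058 kg/kg → 0.00058 × 7000 / 9.8 = 0.41 mm
Layer 540–400 hPa: Δp = 140 hPa = 14000 Pa, q̄ = 0.00071 kg/kg → 0.00071 × 14000 / 9.8 = 1.01 mm
PW = 4.18 + 6.51 + 1.29 + 0.41 + 1.01 = 13.40 ≈ 13.4 mm.
Precipitation = ε × PW = 0.4 × 13.4 = 5.4 mm.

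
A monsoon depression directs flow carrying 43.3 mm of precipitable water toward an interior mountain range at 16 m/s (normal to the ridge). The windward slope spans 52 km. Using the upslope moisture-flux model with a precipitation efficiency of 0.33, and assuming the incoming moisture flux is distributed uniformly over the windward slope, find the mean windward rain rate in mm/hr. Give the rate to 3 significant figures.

R ≈ 15.8 mm/hr

Incoming column moisture flux per unit ridge length: F = V × PW = 16 × 43.3 = 692.8 mm·m/s.
Spread over the 52 km slope with efficiency ε = 0.33: R = ε·F/W = 0.33 × 692.8 / 52000 m = 4.397e-03 mm/s.
R = 4.397e-03 × 3600 = 15.8 mm/hr.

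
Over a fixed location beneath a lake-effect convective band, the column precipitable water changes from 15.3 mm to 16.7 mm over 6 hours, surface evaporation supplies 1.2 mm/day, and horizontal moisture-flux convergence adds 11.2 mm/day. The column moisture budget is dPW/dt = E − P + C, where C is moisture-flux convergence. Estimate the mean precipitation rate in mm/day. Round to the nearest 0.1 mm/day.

dPW/dt = (16.7 − 15.3) mm / (6/24 day) = +5.600 mm/day.
P = E + C − dPW/dt = 1.2 + (11.2) − (+5.600) = 6.8 mm/day.

P ≈ 6.8 mm/day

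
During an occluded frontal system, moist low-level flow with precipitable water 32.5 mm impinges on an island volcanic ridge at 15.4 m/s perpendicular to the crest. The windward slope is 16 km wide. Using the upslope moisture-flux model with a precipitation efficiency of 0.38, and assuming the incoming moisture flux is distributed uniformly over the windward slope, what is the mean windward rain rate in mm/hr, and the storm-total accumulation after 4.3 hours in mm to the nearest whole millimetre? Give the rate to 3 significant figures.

R ≈ 42.8 mm/hr; total ≈ 184 mm

Incoming column moisture flux per unit ridge length: F = V × PW = 15.4 × 32.5 = 500.5 mm·m/s.
Spread over the 16 km slope with efficiency ε = 0.38: R = ε·F/W = 0.38 × 500.5 / 16000 m = 1.189e-02 mm/s.
R = 1.189e-02 × 3600 = 42.8 mm/hr.
Over 4.3 h: total = 42.8 × 4.3 = 184.04 ≈ 184 mm.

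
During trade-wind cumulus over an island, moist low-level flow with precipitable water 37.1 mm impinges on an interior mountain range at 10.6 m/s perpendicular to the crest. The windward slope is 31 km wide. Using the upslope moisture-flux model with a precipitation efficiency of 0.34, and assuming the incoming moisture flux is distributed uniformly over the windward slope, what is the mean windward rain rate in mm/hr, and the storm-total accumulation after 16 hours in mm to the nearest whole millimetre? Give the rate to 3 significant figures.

Incoming column moisture flux per unit ridge length: F = V × PW = 10.6 × 37.1 = 393.26 mm·m/s.
Spread over the 31 km slope with efficiency ε = 0.34: R = ε·F/W = 0.34 × 393.26 / 31000 m = 4.313e-03 mm/s.
R = 4.313e-03 × 3600 = 15.5 mm/hr.
Over 16 h: total = 15.5 × 16 = 248 mm.

R ≈ 15.5 mm/hr; total ≈ 248 mm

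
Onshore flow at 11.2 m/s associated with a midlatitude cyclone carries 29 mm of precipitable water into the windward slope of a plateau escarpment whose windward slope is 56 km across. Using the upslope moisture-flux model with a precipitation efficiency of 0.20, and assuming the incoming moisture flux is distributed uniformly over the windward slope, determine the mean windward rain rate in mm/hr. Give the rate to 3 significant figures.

R ≈ 4.18 mm/hr

Incoming column moisture flux per unit ridge length: F = V × PW = 11.2 × 29 = 324.8 mm·m/s.
Spread over the 56 km slope with efficiency ε = 0.20: R = ε·F/W = 0.20 × 324.8 / 56000 m = 1.160e-03 mm/s.
R = 1.160e-03 × 3600 = 4.18 mm/hr.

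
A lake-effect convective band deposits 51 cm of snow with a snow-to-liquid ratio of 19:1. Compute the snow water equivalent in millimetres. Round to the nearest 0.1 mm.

SWE = snow depth / ratio = 51 cm / 19 = 2.684 cm = 26.8 mm.

SWE ≈ 26.8 mm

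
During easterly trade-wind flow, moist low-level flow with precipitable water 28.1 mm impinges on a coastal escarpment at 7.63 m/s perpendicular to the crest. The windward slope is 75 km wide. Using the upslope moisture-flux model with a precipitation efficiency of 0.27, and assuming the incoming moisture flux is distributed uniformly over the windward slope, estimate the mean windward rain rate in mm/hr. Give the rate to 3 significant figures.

Incoming column moisture flux per unit ridge length: F = V × PW = 7.63 × 28.1 = 214.403 mm·m/s.
Spread over the 75 km slope with efficiency ε = 0.27: R = ε·F/W = 0.27 × 214.403 / 75000 m = 7.719e-04 mm/s.
R = 7.719e-04 × 3600 = 2.78 mm/hr.

R ≈ 2.78 mm/hr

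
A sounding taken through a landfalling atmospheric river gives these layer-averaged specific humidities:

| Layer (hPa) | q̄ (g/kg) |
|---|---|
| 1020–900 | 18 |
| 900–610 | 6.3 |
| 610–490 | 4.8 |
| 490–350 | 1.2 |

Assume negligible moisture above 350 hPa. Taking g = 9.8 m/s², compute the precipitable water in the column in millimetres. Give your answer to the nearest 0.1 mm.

PW ≈ 48.3 mm

Precipitable water is the column-integrated vapour mass per unit area: PW = (1/g) Σ q̄ Δp, with q in kg/kg and Δp in Pa (1 kg/m² of water = 1 mm).
Layer 1020–900 hPa: Δp = 120 hPa = 12000 Pa, q̄ = 0.018 kg/kg → 0.018 × 12000 / 9.8 = 22.04 mm
Layer 900–610 hPa: Δp = 290 hPa = 29000 Pa, q̄ = 0.0063 kg/kg → 0.0063 × 29000 / 9.8 = 18.64 mm
Layer 610–490 hPa: Δp = 120 hPa = 12000 Pa, q̄ = 0.0048 kg/kg → 0.0048 × 12000 / 9.8 = 5.88 mm
Layer 490–350 hPa: Δp = 140 hPa = 14000 Pa, q̄ = 0.0012 kg/kg → 0.0012 × 14000 / 9.8 = 1.71 mm
PW = 22.04 + 18.64 + 5.88 + 1.71 = 48.27 ≈ 48.3 mm.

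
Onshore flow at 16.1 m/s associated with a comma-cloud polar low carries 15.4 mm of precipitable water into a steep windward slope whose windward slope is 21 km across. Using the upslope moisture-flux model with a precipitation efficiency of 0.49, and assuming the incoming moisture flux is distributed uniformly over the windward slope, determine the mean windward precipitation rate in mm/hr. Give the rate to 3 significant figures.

R ≈ 20.8 mm/hr

Incoming column moisture flux per unit ridge length: F = V × PW = 16.1 × 15.4 = 247.94 mm·m/s.
Spread over the 21 km slope with efficiency ε = 0.49: R = ε·F/W = 0.49 × 247.94 / 21000 m = 5.785e-03 mm/s.
R = 5.785e-03 × 3600 = 20.8 mm/hr.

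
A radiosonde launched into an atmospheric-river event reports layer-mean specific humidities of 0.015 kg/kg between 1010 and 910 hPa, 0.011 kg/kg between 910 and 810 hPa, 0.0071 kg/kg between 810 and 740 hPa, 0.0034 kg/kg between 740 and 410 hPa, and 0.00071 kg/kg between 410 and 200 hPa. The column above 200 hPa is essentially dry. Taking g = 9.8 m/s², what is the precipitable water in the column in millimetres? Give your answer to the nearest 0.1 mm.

Precipitable water is the column-integrated vapour mass per unit area: PW = (1/g) Σ q̄ Δp, with q in kg/kg and Δp in Pa (1 kg/m² of water = 1 mm).
Layer 1010–910 hPa: Δp = 100 hPa = 10000 Pa, q̄ = 0.015 kg/kg → 0.015 × 10000 / 9.8 = 15.31 mm
Layer 910–810 hPa: Δp = 100 hPa = 10000 Pa, q̄ = 0.011 kg/kg → 0.011 × 10000 / 9.8 = 11.22 mm
Layer 810–740 hPa: Δp = 70 hPa = 7000 Pa, q̄ = 0.0071 kg/kg → 0.0071 × 7000 / 9.8 = 5.07 mm
Layer 740–410 hPa: Δp = 330 hPa = 33000 Pa, q̄ = 0.0034 kg/kg → 0.0034 × 33000 / 9.8 = 11.45 mm
Layer 410–200 hPa: Δp = 210 hPa = 21000 Pa, q̄ = 0.00071 kg/kg → 0.00071 × 21000 / 9.8 = 1.52 mm
PW = 15.31 + 11.22 + 5.07 + 11.45 + 1.52 = 44.57 ≈ 44.6 mm.

PW ≈ 44.6 mm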